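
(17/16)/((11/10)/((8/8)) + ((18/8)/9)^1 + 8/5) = 0.36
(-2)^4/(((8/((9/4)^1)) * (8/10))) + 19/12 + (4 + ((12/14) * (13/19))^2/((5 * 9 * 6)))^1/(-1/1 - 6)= 32871157/4952920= 6.64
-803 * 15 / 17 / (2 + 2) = -12045 / 68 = -177.13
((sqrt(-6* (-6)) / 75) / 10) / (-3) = -0.00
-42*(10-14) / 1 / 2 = 84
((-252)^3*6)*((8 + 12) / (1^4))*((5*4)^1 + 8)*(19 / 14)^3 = -134405671680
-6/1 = -6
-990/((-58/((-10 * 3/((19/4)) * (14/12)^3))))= -94325/551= -171.19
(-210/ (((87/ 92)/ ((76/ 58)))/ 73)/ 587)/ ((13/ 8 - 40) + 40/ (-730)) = 10432903040/ 11079368481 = 0.94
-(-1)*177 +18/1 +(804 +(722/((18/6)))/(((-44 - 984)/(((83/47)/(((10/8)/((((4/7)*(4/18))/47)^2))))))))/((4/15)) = 339948263611574/105902886159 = 3210.00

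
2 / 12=1 / 6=0.17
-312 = -312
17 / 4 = 4.25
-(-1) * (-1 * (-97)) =97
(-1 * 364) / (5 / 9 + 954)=-3276 / 8591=-0.38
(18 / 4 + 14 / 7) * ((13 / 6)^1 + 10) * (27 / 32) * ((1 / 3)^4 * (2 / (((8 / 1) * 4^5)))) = 949 / 4718592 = 0.00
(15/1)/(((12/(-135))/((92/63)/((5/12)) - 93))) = 422865/28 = 15102.32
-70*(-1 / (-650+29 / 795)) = -0.11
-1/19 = -0.05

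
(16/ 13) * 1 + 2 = 42/ 13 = 3.23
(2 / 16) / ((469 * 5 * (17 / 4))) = 1 / 79730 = 0.00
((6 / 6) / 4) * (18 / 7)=9 / 14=0.64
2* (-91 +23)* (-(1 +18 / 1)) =2584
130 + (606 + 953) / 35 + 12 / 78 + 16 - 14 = 176.70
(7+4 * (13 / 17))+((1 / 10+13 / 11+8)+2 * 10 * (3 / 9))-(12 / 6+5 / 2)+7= 79963 / 2805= 28.51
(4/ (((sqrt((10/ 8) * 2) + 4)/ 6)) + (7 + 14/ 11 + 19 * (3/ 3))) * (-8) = -27232/ 99 + 64 * sqrt(10)/ 9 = -252.58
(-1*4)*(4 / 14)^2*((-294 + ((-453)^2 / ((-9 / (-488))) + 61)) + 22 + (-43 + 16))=-178026400 / 49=-3633191.84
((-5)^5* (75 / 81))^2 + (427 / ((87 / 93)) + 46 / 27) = 177011638916 / 21141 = 8372907.57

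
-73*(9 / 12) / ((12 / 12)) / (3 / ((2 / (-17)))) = 73 / 34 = 2.15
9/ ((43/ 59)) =531/ 43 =12.35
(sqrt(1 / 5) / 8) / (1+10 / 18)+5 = 9 * sqrt(5) / 560+5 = 5.04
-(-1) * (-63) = -63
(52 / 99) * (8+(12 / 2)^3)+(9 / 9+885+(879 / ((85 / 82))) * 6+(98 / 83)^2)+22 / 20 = 706550856733 / 115941870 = 6094.01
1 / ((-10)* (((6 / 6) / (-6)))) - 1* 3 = -12 / 5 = -2.40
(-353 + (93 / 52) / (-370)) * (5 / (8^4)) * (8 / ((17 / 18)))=-61126317 / 16746496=-3.65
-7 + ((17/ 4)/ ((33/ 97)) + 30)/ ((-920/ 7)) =-7.32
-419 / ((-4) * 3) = 419 / 12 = 34.92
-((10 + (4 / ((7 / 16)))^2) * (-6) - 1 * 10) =28006 / 49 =571.55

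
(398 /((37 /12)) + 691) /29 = 30343 /1073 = 28.28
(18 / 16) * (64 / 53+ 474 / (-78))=-30195 / 5512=-5.48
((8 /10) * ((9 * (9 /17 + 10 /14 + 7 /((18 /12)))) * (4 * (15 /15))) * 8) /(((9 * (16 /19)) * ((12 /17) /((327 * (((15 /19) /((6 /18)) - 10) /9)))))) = -13339420 /189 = -70578.94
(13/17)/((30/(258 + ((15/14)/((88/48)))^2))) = 6637397/1007930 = 6.59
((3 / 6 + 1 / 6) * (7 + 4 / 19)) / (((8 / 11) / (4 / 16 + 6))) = 37675 / 912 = 41.31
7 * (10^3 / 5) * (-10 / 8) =-1750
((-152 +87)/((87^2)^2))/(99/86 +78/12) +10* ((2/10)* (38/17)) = 1432473136529/320421633273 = 4.47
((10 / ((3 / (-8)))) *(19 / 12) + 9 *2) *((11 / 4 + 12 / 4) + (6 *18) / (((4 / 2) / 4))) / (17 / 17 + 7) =-96683 / 144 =-671.41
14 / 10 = 7 / 5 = 1.40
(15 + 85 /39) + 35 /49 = 4885 /273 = 17.89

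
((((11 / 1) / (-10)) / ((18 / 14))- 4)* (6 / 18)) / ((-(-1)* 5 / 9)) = -437 / 150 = -2.91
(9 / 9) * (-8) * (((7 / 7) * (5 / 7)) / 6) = -20 / 21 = -0.95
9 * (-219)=-1971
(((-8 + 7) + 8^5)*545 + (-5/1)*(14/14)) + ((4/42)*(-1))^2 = 7875382414/441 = 17858010.01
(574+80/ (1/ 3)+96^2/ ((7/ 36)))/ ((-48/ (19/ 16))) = -3206003/ 2688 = -1192.71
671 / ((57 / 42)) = 494.42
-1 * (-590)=590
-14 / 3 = -4.67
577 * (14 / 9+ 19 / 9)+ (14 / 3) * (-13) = 2055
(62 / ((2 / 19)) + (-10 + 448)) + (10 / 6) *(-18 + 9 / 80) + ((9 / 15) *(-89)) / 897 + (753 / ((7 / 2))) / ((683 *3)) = 114045077921 / 114361520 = 997.23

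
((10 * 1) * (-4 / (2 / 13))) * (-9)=2340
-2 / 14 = -1 / 7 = -0.14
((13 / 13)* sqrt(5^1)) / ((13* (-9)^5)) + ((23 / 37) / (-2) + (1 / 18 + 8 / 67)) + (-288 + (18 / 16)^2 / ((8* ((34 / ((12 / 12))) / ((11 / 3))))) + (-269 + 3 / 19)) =-4110041623379 / 7379407872 - sqrt(5) / 767637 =-556.96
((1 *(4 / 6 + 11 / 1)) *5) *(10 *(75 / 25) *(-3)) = -5250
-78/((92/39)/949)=-1443429/46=-31378.89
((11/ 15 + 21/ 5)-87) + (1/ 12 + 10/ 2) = -4619/ 60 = -76.98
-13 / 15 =-0.87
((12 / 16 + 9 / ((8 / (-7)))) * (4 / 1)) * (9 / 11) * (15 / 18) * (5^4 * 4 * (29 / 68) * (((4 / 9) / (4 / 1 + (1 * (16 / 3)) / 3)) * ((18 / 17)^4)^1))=-406699987500 / 203039551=-2003.06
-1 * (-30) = 30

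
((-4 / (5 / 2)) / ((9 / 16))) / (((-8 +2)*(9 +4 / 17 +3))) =0.04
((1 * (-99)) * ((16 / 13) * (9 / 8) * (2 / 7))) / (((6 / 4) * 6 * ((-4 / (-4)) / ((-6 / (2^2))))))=6.53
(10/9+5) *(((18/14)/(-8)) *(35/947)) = -275/7576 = -0.04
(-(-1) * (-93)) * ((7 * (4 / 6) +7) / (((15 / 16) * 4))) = -289.33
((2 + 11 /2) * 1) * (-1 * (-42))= 315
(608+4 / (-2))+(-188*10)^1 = -1274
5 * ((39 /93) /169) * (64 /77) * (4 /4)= 320 /31031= 0.01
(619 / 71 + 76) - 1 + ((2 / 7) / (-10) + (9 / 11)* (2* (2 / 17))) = 83.88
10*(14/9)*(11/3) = 1540/27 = 57.04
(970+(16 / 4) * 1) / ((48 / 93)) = 1887.12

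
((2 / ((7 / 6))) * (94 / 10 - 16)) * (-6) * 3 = 7128 / 35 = 203.66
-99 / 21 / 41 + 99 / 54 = 2959 / 1722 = 1.72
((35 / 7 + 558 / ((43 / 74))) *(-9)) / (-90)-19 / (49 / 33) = 1764233 / 21070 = 83.73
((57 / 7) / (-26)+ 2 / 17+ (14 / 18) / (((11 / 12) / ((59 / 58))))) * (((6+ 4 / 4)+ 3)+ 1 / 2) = 1976659 / 281996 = 7.01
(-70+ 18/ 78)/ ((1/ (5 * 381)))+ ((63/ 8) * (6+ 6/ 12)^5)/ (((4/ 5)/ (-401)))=-611467681875/ 13312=-45933569.85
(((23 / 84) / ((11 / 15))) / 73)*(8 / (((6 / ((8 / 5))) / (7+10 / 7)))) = 10856 / 118041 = 0.09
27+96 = 123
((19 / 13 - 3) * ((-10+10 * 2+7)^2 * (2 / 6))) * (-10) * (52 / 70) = 23120 / 21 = 1100.95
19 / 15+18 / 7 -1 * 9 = -542 / 105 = -5.16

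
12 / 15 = 4 / 5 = 0.80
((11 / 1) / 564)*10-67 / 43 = -16529 / 12126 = -1.36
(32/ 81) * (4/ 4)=32/ 81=0.40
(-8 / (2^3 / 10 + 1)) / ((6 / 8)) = -160 / 27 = -5.93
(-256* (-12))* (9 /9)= 3072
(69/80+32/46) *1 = 2867/1840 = 1.56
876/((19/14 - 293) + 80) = -12264/2963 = -4.14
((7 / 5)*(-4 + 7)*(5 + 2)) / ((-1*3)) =-49 / 5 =-9.80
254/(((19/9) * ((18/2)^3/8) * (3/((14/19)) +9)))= 28448/281637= 0.10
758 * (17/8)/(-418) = -6443/1672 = -3.85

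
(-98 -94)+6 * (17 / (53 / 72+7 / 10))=-120.97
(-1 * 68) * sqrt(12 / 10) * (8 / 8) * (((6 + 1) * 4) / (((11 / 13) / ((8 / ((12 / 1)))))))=-49504 * sqrt(30) / 165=-1643.30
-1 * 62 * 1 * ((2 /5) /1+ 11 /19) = -5766 /95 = -60.69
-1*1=-1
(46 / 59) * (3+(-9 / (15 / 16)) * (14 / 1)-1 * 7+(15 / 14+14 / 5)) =-216591 / 2065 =-104.89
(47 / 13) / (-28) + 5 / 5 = 0.87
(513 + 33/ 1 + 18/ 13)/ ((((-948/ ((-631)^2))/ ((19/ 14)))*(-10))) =4486079987/ 143780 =31201.00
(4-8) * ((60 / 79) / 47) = -240 / 3713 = -0.06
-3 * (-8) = 24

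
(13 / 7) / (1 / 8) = 104 / 7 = 14.86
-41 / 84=-0.49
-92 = -92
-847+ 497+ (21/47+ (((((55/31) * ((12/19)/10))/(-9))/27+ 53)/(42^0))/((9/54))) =-31.56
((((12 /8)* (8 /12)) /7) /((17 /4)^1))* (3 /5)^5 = 972 /371875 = 0.00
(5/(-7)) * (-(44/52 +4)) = 45/13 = 3.46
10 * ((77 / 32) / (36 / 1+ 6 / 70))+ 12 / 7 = 2.38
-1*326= -326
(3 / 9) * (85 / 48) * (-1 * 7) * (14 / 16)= -4165 / 1152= -3.62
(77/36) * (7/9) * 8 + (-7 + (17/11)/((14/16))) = 50363/6237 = 8.07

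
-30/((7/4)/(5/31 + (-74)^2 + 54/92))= -468590580/4991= -93887.11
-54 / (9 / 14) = -84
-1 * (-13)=13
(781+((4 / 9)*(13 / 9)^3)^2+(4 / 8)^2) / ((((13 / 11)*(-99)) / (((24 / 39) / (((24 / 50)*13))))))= -3370747972525 / 5106976885998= -0.66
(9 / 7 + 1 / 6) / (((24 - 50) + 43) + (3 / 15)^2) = 1525 / 17892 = 0.09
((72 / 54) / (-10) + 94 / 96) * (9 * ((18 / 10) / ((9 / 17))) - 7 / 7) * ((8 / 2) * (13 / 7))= 13949 / 75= 185.99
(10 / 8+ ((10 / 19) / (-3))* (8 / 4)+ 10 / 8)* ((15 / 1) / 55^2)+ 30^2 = 4138249 / 4598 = 900.01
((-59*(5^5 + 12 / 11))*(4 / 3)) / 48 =-2028833 / 396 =-5123.32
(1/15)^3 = 1/3375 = 0.00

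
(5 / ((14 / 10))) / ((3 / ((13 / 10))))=65 / 42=1.55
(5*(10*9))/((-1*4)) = -225/2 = -112.50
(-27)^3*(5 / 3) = -32805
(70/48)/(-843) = -35/20232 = -0.00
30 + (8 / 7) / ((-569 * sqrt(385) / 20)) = 30.00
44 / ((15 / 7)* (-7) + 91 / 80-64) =-3520 / 6229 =-0.57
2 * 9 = 18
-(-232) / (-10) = -116 / 5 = -23.20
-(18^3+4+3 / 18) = -35017 / 6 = -5836.17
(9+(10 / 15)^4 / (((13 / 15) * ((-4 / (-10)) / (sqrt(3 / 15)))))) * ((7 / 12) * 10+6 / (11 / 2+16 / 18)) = 62.68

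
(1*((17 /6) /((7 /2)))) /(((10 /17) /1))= 289 /210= 1.38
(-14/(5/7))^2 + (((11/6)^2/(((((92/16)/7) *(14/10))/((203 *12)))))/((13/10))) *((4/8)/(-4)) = -6737087/22425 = -300.43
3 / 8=0.38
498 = 498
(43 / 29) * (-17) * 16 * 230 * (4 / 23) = -467840 / 29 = -16132.41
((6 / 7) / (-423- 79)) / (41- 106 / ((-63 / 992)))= -27 / 27041485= -0.00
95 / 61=1.56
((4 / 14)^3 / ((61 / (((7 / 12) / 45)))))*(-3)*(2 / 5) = -4 / 672525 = -0.00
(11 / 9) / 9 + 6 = 497 / 81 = 6.14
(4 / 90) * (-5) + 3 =25 / 9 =2.78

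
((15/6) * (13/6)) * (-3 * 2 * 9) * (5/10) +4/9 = -5249/36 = -145.81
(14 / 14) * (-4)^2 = 16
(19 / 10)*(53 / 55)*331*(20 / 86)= 333317 / 2365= 140.94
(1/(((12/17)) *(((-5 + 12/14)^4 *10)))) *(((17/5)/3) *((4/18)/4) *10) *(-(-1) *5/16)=693889/7333089408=0.00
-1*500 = -500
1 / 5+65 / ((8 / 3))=983 / 40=24.58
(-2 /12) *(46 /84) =-23 /252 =-0.09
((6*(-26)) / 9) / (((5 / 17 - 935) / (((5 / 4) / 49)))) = 221 / 467166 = 0.00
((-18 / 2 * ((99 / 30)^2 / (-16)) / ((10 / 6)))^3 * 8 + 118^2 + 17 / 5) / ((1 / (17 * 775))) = 483139668245826829 / 2560000000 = 188726432.91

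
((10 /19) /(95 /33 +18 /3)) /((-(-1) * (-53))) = -330 /295051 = -0.00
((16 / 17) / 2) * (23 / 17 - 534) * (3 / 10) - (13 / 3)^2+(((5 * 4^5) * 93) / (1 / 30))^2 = 530748384214795571 / 2601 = 204055511039906.02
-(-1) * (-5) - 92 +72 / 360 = -484 / 5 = -96.80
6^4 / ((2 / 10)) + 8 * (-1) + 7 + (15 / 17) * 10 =110293 / 17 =6487.82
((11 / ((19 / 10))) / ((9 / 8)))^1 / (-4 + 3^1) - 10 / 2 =-1735 / 171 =-10.15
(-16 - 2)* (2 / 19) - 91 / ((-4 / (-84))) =-1912.89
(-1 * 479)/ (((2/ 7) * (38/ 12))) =-10059/ 19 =-529.42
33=33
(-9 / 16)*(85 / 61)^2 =-65025 / 59536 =-1.09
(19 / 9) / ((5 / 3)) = 19 / 15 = 1.27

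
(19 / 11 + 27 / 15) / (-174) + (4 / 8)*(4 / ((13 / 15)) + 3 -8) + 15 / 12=258131 / 248820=1.04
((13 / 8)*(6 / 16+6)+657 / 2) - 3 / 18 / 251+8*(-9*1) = 12860455 / 48192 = 266.86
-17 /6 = -2.83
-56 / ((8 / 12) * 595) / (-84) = 1 / 595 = 0.00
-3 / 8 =-0.38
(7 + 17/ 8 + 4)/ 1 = 105/ 8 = 13.12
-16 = -16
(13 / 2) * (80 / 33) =520 / 33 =15.76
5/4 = 1.25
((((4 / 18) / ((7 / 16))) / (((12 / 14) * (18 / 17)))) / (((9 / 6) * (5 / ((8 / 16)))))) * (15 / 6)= 68 / 729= 0.09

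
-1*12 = -12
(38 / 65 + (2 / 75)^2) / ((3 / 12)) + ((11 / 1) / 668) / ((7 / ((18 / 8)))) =3209513807 / 1367730000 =2.35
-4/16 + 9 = 35/4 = 8.75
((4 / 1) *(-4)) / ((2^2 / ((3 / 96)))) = -1 / 8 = -0.12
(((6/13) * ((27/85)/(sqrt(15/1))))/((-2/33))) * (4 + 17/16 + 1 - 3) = -43659 * sqrt(15)/88400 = -1.91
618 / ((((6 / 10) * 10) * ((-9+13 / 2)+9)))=206 / 13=15.85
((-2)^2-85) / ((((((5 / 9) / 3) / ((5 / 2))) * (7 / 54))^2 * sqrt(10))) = -43046721 * sqrt(10) / 490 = -277807.52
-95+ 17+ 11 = -67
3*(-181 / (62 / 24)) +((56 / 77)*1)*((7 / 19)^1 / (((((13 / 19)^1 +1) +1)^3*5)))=-47538838684 / 226169955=-210.19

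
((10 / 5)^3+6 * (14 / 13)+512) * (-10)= -68440 / 13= -5264.62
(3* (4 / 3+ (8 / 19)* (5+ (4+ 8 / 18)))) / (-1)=-908 / 57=-15.93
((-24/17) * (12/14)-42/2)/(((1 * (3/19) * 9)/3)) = -16739/357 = -46.89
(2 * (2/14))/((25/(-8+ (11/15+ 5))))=-0.03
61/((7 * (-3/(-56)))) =488/3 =162.67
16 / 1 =16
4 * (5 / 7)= 20 / 7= 2.86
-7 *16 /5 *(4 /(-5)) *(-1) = -17.92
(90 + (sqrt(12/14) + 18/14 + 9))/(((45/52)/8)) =416 * sqrt(42)/315 + 32448/35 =935.64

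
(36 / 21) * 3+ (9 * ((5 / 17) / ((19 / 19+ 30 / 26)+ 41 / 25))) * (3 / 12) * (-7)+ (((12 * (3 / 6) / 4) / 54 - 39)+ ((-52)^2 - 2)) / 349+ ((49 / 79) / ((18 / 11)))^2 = 134563797063649 / 11505146372748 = 11.70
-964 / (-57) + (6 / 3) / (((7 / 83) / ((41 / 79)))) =921034 / 31521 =29.22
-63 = -63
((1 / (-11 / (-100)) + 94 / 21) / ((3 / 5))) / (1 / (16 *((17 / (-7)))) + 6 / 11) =852448 / 19593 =43.51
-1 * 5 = -5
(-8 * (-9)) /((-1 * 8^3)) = -0.14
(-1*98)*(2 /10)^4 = -98 /625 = -0.16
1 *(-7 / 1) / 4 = -1.75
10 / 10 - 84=-83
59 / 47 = 1.26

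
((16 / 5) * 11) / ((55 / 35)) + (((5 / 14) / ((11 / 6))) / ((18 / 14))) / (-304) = 1123559 / 50160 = 22.40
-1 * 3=-3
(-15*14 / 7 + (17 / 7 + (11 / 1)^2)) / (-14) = -327 / 49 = -6.67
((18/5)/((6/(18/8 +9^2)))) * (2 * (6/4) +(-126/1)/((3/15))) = -626373/20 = -31318.65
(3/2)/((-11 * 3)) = -1/22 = -0.05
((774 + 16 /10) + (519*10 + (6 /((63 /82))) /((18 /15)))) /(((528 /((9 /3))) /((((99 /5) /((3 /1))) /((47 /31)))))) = 29158817 /197400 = 147.71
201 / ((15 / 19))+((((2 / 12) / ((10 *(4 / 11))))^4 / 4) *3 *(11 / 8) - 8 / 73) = 657457950188723 / 2583429120000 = 254.49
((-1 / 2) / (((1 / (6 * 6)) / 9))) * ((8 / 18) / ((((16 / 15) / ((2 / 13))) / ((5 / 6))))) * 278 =-31275 / 13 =-2405.77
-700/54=-350/27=-12.96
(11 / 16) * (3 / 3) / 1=11 / 16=0.69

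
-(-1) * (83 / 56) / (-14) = -83 / 784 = -0.11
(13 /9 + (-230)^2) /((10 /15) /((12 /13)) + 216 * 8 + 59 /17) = 30.54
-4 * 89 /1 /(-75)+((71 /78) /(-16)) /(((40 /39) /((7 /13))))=1177313 /249600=4.72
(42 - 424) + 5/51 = -19477/51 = -381.90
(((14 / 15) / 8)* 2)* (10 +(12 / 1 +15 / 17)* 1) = 2723 / 510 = 5.34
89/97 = 0.92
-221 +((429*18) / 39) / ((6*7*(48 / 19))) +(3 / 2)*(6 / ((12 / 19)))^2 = -9381 / 112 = -83.76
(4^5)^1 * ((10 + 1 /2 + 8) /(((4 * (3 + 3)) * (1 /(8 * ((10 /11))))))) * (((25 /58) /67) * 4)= 9472000 /64119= 147.73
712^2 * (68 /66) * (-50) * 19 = -16374291200 /33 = -496190642.42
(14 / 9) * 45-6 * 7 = 28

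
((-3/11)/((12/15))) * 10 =-75/22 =-3.41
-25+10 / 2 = -20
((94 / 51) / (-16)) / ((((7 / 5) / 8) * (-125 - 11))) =235 / 48552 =0.00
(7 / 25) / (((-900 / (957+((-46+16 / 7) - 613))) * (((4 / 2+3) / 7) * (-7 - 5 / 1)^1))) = 7357 / 675000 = 0.01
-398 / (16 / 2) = -49.75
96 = 96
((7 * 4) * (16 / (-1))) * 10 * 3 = -13440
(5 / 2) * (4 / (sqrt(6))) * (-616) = -3080 * sqrt(6) / 3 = -2514.81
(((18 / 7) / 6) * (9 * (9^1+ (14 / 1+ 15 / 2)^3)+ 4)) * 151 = 324458079 / 56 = 5793894.27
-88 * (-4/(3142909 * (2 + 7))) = 32/2571471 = 0.00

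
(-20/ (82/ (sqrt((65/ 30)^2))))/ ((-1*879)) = 65/ 108117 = 0.00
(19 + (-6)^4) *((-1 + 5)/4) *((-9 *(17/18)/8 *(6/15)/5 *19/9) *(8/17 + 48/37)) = -694583/1665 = -417.17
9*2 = 18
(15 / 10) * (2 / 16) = 3 / 16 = 0.19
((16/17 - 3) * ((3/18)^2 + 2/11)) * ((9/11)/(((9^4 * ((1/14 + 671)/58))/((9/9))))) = -117943/25358940783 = -0.00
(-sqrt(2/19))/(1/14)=-14 * sqrt(38)/19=-4.54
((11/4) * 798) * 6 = 13167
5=5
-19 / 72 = -0.26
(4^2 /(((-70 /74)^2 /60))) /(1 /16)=17165.58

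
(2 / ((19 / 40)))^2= 6400 / 361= 17.73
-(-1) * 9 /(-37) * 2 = -18 /37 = -0.49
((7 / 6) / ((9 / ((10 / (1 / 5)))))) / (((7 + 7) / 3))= 25 / 18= 1.39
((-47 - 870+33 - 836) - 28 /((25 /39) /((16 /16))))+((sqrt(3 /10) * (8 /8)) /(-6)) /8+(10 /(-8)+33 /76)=-1764.51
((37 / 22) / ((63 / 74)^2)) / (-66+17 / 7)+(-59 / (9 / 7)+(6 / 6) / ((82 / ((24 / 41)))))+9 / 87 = -6198795165124 / 135301143285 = -45.81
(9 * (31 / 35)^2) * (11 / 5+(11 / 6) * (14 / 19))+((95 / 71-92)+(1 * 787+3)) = 5985517191 / 8262625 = 724.41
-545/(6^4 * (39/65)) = -2725/3888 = -0.70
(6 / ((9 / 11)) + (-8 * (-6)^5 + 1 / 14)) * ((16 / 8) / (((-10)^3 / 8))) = -2613047 / 2625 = -995.45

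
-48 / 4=-12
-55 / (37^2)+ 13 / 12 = 17137 / 16428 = 1.04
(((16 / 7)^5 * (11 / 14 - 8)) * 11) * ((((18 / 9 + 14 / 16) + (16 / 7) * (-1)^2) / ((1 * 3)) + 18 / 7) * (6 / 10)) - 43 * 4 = -7600659228 / 588245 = -12920.91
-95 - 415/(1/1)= -510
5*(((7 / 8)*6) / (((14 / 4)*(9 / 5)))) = 4.17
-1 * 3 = -3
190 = 190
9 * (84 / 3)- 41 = 211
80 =80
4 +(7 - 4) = 7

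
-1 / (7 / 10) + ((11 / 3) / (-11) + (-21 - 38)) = -1276 / 21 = -60.76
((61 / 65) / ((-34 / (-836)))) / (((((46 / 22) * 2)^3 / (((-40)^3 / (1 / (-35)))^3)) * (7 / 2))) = 2724583935180800000000000 / 2688907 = 1013268192310407165.44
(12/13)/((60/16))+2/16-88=-87.63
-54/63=-6/7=-0.86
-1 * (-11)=11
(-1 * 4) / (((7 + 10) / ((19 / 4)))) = -19 / 17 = -1.12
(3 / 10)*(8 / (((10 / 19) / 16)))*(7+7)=25536 / 25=1021.44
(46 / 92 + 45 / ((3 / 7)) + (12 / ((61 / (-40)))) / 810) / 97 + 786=251488633 / 319518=787.09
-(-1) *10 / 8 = 5 / 4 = 1.25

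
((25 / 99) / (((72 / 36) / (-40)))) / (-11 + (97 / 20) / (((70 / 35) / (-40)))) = 0.05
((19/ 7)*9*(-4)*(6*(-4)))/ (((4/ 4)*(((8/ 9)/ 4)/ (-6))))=-443232/ 7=-63318.86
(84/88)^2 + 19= 9637/484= 19.91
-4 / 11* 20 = -80 / 11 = -7.27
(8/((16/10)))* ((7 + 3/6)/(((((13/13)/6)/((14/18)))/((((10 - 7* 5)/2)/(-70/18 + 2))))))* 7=275625/34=8106.62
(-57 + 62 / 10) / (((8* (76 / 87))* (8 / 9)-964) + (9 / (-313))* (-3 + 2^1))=62250066 / 1173633385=0.05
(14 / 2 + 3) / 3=10 / 3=3.33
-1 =-1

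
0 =0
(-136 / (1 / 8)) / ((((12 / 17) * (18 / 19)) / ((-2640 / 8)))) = 4832080 / 9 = 536897.78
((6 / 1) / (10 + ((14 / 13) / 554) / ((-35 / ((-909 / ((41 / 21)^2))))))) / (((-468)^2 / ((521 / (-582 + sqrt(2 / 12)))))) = -117659485345 / 48042685600666926-1212984385 * sqrt(6) / 1729536681624009336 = -0.00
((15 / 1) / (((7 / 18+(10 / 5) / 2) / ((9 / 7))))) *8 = 3888 / 35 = 111.09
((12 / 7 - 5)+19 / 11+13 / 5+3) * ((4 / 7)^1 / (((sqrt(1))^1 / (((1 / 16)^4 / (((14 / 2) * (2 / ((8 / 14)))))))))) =389 / 270448640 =0.00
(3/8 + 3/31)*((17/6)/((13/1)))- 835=-414109/496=-834.90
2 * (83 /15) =166 /15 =11.07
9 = 9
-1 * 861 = -861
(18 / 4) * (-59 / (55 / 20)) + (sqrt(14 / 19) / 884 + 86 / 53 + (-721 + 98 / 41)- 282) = -26186515 / 23903 + sqrt(266) / 16796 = -1095.53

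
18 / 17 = 1.06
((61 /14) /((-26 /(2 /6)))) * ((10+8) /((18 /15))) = -305 /364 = -0.84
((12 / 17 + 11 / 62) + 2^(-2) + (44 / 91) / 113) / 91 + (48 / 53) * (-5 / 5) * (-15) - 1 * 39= -25.40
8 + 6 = 14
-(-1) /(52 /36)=9 /13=0.69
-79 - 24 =-103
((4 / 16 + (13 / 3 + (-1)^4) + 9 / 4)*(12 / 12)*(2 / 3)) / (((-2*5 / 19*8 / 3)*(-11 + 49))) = -47 / 480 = -0.10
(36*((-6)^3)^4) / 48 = 1632586752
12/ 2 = 6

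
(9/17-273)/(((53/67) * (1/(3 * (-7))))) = 6517224/901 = 7233.32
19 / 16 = 1.19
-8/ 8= -1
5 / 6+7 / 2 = 13 / 3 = 4.33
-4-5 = -9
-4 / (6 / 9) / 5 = -6 / 5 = -1.20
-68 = -68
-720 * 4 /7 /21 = -960 /49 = -19.59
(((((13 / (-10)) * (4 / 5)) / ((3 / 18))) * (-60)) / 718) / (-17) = -936 / 30515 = -0.03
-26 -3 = -29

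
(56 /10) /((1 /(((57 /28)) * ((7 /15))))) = 133 /25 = 5.32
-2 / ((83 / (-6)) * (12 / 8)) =0.10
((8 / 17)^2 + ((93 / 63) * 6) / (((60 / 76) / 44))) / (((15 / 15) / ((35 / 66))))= 261.90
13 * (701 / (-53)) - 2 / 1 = -9219 / 53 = -173.94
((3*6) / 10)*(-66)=-594 / 5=-118.80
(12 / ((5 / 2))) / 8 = 3 / 5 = 0.60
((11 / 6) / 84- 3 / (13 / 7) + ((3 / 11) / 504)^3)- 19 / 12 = -260646429107 / 82044458496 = -3.18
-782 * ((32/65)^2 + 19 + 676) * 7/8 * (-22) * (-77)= -6809592920361/8450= -805868984.66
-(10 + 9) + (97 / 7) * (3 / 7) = -640 / 49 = -13.06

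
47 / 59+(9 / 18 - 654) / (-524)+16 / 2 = 621025 / 61832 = 10.04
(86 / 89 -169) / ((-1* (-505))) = -2991 / 8989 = -0.33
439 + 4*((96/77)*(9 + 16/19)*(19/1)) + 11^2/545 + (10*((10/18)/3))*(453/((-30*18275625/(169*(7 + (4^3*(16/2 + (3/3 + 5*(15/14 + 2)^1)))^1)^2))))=388877199253709/527094610875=737.77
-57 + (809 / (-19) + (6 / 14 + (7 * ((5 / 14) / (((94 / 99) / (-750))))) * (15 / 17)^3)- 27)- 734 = -136154858675 / 61422326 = -2216.70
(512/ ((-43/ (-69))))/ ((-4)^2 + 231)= 35328/ 10621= 3.33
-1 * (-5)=5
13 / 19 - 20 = -367 / 19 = -19.32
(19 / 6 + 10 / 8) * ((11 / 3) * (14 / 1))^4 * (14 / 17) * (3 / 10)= 52167112844 / 6885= 7576922.71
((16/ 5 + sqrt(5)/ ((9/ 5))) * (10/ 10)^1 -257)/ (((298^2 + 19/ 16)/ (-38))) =771552/ 7104415 -3040 * sqrt(5)/ 12787947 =0.11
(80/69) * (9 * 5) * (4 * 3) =14400/23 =626.09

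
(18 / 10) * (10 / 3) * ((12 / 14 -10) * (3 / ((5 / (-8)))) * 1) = 9216 / 35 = 263.31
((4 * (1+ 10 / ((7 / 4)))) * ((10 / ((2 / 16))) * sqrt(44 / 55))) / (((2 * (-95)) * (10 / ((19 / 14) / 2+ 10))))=-112424 * sqrt(5) / 23275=-10.80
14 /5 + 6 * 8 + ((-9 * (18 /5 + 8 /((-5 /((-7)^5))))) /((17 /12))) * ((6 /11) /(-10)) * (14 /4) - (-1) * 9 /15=152733811 /4675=32670.33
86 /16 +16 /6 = 8.04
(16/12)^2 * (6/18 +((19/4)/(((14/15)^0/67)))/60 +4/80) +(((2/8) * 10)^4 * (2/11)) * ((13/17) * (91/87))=6166069/390456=15.79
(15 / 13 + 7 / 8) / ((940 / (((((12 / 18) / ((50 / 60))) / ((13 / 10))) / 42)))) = 211 / 6672120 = 0.00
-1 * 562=-562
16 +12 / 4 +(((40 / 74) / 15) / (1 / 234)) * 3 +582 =626.30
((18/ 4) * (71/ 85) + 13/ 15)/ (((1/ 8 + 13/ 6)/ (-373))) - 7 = -3552353/ 4675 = -759.86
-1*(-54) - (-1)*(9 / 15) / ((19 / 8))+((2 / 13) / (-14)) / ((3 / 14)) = 200816 / 3705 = 54.20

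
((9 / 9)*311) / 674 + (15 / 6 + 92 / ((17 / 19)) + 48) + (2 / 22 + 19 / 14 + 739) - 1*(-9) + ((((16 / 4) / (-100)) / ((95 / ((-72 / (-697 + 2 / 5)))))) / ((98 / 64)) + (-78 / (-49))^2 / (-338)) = 50245181400940753 / 55628613775350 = 903.23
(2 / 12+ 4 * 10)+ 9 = 295 / 6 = 49.17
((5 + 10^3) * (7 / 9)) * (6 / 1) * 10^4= 46900000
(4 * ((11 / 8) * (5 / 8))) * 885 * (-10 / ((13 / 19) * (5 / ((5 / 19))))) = -243375 / 104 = -2340.14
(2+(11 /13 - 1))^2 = 576 /169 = 3.41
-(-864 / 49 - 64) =4000 / 49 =81.63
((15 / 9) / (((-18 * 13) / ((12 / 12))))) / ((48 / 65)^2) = -1625 / 124416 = -0.01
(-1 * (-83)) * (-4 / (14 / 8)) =-1328 / 7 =-189.71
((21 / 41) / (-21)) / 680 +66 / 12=5.50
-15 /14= -1.07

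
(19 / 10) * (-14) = -133 / 5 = -26.60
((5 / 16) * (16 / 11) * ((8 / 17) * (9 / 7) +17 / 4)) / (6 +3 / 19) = 219545 / 612612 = 0.36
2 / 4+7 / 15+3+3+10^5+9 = 3000479 / 30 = 100015.97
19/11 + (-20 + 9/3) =-168/11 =-15.27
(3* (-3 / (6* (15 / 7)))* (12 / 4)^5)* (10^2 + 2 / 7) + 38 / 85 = -1449943 / 85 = -17058.15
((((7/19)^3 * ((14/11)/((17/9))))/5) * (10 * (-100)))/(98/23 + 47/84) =-16699435200/11945161129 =-1.40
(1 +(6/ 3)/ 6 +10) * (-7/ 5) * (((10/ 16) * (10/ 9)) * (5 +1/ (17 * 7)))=-1490/ 27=-55.19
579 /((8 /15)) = 8685 /8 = 1085.62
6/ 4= 3/ 2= 1.50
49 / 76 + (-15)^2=17149 / 76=225.64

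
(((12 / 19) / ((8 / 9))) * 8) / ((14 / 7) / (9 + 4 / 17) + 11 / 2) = 33912 / 34105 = 0.99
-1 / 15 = -0.07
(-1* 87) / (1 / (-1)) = 87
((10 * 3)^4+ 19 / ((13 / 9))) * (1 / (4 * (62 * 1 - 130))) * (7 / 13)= -73711197 / 45968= -1603.53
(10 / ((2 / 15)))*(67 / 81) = 62.04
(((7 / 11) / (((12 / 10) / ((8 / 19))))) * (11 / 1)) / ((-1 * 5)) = -28 / 57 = -0.49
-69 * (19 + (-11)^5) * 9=100000872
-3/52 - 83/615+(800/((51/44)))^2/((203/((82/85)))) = 216595495143263/95684703660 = 2263.64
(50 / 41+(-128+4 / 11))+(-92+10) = -208.42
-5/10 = -1/2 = -0.50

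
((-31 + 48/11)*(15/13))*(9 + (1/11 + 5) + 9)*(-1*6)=6697980/1573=4258.09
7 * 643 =4501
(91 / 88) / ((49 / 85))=1105 / 616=1.79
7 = 7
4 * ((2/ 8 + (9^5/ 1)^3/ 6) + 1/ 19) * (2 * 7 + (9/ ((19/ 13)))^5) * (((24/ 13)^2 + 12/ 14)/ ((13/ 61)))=17627572348389450267798795978066/ 723518603899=24363675313109407583.97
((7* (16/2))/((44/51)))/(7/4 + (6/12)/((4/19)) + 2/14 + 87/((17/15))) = 679728/848573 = 0.80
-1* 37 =-37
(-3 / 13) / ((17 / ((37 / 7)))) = -111 / 1547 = -0.07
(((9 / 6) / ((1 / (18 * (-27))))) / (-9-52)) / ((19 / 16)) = 11664 / 1159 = 10.06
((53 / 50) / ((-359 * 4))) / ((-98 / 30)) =159 / 703640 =0.00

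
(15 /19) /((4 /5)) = 75 /76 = 0.99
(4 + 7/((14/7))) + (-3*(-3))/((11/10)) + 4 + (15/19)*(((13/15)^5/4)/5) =4169002973/211612500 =19.70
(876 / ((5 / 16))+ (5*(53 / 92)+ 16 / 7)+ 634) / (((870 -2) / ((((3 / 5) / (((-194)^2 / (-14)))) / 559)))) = -33253257 / 21000654656800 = -0.00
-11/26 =-0.42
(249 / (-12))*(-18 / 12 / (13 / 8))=249 / 13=19.15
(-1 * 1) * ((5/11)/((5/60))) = -60/11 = -5.45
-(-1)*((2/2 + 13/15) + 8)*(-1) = -148/15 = -9.87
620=620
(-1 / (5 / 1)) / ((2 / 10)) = -1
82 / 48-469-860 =-1327.29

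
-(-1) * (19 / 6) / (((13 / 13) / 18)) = 57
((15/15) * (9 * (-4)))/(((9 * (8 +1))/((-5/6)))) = 10/27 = 0.37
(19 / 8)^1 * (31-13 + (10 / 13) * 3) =627 / 13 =48.23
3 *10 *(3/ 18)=5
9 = 9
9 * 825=7425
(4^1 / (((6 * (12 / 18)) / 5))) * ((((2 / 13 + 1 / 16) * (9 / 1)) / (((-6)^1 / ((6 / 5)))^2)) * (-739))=-59859 / 208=-287.78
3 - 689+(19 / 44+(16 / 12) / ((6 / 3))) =-90407 / 132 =-684.90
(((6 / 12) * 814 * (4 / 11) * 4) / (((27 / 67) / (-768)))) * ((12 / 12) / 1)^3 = -10153984 / 9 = -1128220.44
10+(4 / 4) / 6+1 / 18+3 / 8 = 763 / 72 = 10.60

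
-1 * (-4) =4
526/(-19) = -526/19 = -27.68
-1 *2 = -2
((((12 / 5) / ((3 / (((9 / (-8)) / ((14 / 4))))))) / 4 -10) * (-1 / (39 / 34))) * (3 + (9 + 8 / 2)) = 191624 / 1365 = 140.38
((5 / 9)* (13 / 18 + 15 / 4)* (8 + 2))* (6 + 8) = 28175 / 81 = 347.84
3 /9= 1 /3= 0.33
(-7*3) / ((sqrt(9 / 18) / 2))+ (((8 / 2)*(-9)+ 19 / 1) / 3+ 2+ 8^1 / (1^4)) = 13 / 3 - 42*sqrt(2) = -55.06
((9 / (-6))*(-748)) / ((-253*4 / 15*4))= -765 / 184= -4.16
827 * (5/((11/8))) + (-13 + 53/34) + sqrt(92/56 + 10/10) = 2997.46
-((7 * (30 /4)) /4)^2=-11025 /64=-172.27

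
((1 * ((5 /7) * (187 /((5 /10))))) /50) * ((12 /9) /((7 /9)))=2244 /245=9.16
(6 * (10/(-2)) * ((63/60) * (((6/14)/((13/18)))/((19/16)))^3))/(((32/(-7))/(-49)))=-634894848/15069223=-42.13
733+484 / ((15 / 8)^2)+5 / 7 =1372432 / 1575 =871.39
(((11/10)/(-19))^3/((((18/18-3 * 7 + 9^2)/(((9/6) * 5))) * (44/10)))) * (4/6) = -121/33471920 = -0.00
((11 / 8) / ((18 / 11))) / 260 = 121 / 37440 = 0.00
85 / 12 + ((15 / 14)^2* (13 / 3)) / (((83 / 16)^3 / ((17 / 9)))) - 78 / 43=77152860997 / 14457062508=5.34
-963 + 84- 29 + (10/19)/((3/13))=-51626/57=-905.72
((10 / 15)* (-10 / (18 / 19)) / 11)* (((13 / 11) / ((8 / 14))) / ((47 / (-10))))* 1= 43225 / 153549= 0.28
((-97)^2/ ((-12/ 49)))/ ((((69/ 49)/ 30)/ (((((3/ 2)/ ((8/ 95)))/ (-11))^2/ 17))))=-3058257843375/ 24223232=-126253.09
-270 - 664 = -934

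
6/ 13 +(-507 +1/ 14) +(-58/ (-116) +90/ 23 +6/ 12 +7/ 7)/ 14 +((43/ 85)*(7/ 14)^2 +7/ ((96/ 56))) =-267836797/ 533715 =-501.83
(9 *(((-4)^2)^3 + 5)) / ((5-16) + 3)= -36909 / 8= -4613.62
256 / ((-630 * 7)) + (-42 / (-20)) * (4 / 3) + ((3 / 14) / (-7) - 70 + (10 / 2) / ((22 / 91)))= -1130449 / 24255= -46.61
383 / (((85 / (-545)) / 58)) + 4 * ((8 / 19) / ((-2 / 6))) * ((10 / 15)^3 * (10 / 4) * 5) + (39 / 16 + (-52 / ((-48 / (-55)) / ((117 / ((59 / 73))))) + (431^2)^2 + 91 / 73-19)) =6912689743760545435 / 200327184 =34506998030.58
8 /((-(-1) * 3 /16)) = 128 /3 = 42.67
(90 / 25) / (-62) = -9 / 155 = -0.06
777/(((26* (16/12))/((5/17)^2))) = 58275/30056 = 1.94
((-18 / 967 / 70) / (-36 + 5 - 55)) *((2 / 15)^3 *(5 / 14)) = 2 / 764050875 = 0.00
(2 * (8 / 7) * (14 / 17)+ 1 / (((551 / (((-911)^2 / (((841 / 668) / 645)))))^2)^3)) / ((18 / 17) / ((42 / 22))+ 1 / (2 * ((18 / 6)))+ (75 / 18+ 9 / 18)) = 1492573745646399997894628298987446963010730745025696076245321021819434304 / 38089717724866654108319554945759312327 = 39185739217804225805188320000000000.00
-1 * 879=-879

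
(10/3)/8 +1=17/12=1.42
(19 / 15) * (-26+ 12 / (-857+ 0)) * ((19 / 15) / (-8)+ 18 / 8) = -53160043 / 771300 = -68.92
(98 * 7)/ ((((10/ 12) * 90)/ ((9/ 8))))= 1029/ 100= 10.29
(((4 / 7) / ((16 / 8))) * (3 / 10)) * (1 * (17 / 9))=17 / 105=0.16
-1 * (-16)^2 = -256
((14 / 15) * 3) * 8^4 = 57344 / 5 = 11468.80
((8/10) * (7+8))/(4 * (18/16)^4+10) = 12288/16801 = 0.73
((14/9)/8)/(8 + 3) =7/396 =0.02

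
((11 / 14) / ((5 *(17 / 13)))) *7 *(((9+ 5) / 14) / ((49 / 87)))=12441 / 8330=1.49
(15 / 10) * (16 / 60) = 2 / 5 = 0.40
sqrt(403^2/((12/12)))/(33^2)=0.37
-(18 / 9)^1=-2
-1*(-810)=810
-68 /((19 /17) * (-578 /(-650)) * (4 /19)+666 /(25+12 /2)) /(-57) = 342550 /6228903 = 0.05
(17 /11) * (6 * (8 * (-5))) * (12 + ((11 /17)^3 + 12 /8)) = -16237560 /3179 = -5107.76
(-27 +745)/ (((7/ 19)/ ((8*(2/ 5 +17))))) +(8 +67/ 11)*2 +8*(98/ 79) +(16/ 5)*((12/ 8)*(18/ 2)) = 8253481926/ 30415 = 271362.22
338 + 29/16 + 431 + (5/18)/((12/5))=333041/432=770.93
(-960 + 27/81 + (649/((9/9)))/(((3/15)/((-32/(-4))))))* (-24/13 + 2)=150002/39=3846.21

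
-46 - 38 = -84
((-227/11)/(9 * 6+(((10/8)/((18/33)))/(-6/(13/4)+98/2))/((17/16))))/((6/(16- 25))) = 21290103/37171904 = 0.57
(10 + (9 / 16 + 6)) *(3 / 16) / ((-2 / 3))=-2385 / 512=-4.66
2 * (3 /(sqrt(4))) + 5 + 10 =18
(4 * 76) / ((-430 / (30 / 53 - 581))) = 4675976 / 11395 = 410.35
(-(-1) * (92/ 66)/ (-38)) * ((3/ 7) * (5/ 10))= -23/ 2926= -0.01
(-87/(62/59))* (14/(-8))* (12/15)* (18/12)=173.86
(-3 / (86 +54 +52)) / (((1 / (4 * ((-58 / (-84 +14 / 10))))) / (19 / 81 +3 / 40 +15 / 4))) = -54491 / 305856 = -0.18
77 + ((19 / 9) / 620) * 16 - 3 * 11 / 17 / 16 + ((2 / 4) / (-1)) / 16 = 58359319 / 758880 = 76.90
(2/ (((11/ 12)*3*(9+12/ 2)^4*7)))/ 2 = 4/ 3898125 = 0.00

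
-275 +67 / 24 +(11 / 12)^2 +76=-195.37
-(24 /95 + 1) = -1.25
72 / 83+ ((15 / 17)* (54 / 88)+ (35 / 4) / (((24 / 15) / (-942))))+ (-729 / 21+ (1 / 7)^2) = -63091629709 / 12168464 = -5184.85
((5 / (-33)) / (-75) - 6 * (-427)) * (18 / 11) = 4192.37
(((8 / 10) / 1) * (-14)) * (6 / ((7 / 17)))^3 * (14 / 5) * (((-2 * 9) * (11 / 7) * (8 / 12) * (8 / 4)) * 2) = 8965085184 / 1225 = 7318436.88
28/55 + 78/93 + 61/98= 329209/167090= 1.97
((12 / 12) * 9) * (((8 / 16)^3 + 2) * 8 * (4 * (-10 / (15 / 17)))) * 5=-34680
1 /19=0.05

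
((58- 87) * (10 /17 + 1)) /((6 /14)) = -1827 /17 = -107.47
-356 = -356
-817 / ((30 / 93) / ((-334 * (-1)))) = -4229609 / 5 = -845921.80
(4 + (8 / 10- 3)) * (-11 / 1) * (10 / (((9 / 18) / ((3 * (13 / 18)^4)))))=-314171 / 972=-323.22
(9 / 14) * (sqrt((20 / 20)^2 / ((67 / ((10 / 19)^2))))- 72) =-324 / 7+45 * sqrt(67) / 8911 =-46.24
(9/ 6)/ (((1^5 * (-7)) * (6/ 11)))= -0.39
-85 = -85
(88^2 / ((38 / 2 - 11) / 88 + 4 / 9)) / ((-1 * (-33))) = 23232 / 53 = 438.34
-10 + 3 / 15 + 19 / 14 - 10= -1291 / 70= -18.44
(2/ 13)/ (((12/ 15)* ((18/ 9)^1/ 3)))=15/ 52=0.29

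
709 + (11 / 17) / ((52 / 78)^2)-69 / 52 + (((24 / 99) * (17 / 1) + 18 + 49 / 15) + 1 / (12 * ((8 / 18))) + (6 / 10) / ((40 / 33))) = 2144723509 / 2917200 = 735.20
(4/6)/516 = 1/774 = 0.00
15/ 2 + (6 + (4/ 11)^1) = 305/ 22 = 13.86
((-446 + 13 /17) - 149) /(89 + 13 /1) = -5051 /867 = -5.83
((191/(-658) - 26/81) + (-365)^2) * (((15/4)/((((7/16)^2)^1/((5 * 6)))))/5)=2272189910720/145089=15660662.84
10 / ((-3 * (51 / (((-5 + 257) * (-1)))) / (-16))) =-4480 / 17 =-263.53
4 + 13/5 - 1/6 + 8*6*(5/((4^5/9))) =8201/960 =8.54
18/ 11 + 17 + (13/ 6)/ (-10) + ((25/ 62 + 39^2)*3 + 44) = 94660837/ 20460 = 4626.63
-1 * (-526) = 526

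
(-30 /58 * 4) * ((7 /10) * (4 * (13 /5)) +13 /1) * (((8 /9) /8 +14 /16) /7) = -11999 /2030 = -5.91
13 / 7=1.86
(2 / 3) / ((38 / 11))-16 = -901 / 57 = -15.81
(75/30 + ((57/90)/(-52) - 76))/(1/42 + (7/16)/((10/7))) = -3211012/14417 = -222.72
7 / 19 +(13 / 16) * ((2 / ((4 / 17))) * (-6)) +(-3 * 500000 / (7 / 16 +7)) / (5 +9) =-3658400005 / 253232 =-14446.83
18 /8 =2.25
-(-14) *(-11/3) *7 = -1078/3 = -359.33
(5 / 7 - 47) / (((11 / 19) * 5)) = -6156 / 385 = -15.99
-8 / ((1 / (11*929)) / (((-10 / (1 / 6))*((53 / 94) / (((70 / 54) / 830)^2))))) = 2611194455200320 / 2303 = 1133823037429.58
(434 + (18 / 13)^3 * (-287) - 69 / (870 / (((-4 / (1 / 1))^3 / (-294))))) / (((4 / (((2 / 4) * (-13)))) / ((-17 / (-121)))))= 11864226271 / 158498340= 74.85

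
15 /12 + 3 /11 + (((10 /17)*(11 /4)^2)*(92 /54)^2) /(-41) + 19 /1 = 451785049 /22356972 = 20.21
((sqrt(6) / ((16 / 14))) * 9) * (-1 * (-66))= 2079 * sqrt(6) / 4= 1273.12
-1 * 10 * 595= -5950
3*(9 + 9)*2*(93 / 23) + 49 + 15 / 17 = 486.58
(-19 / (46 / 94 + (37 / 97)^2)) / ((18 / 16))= -33608948 / 1263375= -26.60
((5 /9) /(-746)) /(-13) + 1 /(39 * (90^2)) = 7123 /117830700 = 0.00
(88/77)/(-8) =-1/7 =-0.14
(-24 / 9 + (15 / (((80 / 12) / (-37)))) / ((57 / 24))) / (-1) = 2150 / 57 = 37.72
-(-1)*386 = 386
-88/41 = -2.15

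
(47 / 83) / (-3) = -47 / 249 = -0.19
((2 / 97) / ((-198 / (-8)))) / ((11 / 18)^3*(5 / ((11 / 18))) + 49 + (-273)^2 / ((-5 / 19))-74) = -1440 / 489580144933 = -0.00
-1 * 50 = -50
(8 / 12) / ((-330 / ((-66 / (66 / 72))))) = 0.15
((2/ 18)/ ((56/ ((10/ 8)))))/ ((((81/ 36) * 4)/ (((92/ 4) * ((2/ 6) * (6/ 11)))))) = 115/ 99792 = 0.00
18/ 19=0.95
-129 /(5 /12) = -1548 /5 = -309.60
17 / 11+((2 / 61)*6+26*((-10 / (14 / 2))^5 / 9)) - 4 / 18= -1590328547 / 101497473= -15.67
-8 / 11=-0.73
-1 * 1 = -1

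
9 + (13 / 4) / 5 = 193 / 20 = 9.65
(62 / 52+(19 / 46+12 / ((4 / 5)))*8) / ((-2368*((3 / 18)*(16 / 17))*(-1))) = 3796899 / 11328512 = 0.34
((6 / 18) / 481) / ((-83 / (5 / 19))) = -5 / 2275611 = -0.00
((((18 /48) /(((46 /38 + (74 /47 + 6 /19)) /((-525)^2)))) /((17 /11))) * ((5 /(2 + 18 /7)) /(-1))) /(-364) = 13537321875 /208878592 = 64.81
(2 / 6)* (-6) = -2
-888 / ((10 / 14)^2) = -43512 / 25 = -1740.48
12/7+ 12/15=88/35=2.51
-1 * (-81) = 81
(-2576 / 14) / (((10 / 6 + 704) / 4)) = -2208 / 2117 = -1.04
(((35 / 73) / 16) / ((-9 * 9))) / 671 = -35 / 63481968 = -0.00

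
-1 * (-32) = 32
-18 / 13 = -1.38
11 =11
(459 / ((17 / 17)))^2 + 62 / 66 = 6952504 / 33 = 210681.94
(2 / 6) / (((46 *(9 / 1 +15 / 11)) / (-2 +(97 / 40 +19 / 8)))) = 77 / 39330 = 0.00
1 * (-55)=-55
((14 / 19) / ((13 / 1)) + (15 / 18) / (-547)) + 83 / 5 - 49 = -131102383 / 4053270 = -32.34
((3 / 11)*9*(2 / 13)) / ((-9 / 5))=-30 / 143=-0.21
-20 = -20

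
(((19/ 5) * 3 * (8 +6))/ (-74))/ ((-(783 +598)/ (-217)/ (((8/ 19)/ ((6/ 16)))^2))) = -6221824/ 14562645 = -0.43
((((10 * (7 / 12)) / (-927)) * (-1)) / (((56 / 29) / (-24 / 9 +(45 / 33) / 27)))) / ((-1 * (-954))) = -37555 / 4202469216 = -0.00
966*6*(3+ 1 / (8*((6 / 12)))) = 18837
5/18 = 0.28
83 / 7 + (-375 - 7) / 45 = 3.37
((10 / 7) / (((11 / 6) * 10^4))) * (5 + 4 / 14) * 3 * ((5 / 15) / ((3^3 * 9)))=37 / 21829500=0.00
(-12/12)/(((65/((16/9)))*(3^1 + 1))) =-0.01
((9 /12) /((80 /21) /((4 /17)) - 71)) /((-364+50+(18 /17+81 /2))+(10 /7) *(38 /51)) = 22491 /446042426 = 0.00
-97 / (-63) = 97 / 63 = 1.54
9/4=2.25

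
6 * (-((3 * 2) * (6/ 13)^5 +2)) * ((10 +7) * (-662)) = 53292776808/ 371293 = 143532.94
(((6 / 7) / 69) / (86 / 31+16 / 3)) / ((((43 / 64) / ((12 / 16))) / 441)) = 281232 / 372853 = 0.75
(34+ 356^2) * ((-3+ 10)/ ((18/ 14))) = 6211730/ 9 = 690192.22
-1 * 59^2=-3481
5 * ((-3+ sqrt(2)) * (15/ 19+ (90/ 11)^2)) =-2335725/ 2299+ 778575 * sqrt(2)/ 2299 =-537.04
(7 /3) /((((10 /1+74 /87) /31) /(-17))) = -106981 /944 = -113.33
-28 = -28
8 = 8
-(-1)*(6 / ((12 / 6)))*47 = 141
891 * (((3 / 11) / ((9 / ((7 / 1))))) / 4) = 47.25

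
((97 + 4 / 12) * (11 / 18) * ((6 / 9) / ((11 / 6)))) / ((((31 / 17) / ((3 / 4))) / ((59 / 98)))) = 73219 / 13671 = 5.36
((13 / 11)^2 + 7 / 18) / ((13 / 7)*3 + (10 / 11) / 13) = 353899 / 1118106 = 0.32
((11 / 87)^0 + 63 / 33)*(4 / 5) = 128 / 55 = 2.33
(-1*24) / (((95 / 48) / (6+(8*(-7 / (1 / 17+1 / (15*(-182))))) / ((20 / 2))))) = 14770944 / 13565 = 1088.90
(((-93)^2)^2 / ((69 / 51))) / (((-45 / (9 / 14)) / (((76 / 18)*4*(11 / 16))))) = -29531431017 / 3220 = -9171251.87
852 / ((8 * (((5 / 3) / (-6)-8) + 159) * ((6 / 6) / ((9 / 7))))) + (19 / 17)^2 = 11841868 / 5488399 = 2.16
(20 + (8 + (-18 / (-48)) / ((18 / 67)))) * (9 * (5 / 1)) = 21165 / 16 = 1322.81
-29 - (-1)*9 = -20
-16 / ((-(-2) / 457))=-3656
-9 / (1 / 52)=-468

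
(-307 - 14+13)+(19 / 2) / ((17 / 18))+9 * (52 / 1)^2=408647 / 17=24038.06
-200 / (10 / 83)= -1660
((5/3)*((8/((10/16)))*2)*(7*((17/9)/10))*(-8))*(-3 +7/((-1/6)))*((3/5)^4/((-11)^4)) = 0.18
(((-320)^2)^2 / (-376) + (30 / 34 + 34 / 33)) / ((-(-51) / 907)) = -666929679699083 / 1344717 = -495962852.93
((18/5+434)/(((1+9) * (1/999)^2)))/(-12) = -181968849/50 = -3639376.98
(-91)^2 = 8281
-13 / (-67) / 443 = 13 / 29681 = 0.00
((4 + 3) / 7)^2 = 1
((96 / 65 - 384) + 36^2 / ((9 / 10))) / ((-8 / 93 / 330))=-4056745.85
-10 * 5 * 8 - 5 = -405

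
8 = 8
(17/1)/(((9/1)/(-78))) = -442/3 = -147.33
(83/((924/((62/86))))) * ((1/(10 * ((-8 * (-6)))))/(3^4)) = 2573/1544780160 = 0.00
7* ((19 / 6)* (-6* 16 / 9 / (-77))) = 304 / 99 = 3.07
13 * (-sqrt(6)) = -13 * sqrt(6) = -31.84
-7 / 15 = -0.47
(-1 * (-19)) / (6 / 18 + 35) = 57 / 106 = 0.54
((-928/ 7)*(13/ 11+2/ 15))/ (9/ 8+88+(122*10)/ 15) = -230144/ 225005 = -1.02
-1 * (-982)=982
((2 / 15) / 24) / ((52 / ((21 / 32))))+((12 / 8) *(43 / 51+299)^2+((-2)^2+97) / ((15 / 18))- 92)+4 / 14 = 1816283452063 / 13465088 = 134888.35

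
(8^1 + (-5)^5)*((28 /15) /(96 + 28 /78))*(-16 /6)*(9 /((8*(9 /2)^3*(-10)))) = -756392 /3804975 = -0.20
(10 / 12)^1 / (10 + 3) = 5 / 78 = 0.06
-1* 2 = -2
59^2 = 3481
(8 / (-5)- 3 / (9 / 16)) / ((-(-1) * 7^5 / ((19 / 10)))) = -988 / 1260525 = -0.00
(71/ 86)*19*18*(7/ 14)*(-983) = -11934603/ 86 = -138774.45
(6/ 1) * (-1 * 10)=-60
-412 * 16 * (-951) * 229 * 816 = 1171448921088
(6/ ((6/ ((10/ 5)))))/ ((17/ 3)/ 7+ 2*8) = 42/ 353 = 0.12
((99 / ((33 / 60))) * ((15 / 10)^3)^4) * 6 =140126.04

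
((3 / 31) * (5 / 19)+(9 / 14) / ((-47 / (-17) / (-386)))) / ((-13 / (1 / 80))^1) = 8693823 / 100766120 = 0.09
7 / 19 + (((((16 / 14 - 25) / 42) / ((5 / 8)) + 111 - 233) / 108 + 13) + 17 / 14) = 5069377 / 377055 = 13.44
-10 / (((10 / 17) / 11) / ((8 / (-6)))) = 748 / 3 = 249.33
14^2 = 196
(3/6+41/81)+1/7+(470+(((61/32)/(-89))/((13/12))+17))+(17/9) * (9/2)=2606385839/5248152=496.63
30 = 30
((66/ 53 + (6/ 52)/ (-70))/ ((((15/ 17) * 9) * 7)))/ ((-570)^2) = 25177/ 365631630000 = 0.00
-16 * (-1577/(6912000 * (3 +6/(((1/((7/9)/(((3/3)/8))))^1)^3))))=14193/5631376000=0.00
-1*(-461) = 461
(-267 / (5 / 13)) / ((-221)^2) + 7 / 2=3.49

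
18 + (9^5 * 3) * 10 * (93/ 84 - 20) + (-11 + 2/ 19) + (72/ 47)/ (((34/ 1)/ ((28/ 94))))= -334316355769971/ 9989098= -33468122.52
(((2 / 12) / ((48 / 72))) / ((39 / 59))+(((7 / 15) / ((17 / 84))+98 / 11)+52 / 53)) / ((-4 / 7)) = -680446991 / 30922320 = -22.01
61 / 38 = 1.61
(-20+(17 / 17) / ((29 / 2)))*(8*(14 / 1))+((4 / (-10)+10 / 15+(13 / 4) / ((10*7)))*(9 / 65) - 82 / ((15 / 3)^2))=-1179903503 / 527800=-2235.51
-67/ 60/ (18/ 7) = -469/ 1080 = -0.43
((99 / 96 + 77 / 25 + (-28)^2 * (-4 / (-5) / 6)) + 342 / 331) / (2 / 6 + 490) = 87128057 / 389520800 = 0.22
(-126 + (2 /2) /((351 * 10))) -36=-568619 /3510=-162.00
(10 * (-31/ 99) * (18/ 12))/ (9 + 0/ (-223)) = -155/ 297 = -0.52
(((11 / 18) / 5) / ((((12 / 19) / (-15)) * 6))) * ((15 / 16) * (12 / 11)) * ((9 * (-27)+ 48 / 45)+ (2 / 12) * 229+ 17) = 106457 / 1152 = 92.41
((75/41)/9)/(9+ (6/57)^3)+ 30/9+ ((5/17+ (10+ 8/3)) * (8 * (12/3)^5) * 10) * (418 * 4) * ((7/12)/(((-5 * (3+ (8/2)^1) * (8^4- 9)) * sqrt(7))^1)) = 25484465/7593897- 4526866432 * sqrt(7)/4377177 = -2732.87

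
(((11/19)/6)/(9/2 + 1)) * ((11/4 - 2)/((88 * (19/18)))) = 9/63536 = 0.00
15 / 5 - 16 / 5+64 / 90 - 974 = -43807 / 45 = -973.49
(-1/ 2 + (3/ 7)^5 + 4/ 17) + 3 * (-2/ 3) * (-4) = 4428503/ 571438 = 7.75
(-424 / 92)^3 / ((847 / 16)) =-19056256 / 10305449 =-1.85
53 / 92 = 0.58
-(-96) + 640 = 736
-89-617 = -706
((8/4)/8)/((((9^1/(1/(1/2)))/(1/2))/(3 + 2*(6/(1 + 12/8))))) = 13/60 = 0.22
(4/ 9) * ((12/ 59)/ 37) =16/ 6549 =0.00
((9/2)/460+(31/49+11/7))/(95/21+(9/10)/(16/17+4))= 299403/636433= 0.47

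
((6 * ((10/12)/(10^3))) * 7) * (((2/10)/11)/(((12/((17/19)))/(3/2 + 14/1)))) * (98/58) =180761/145464000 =0.00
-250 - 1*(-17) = -233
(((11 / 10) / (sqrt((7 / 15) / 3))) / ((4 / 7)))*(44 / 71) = 363*sqrt(35) / 710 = 3.02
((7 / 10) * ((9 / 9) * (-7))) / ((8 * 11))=-49 / 880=-0.06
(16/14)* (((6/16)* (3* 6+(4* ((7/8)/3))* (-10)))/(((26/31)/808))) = 237956/91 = 2614.90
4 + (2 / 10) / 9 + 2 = 271 / 45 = 6.02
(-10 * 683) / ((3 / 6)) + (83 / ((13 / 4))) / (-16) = -710403 / 52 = -13661.60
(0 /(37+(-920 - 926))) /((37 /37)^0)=0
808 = 808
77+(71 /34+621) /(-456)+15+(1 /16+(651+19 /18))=113641 /153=742.75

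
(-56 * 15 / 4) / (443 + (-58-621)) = 105 / 118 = 0.89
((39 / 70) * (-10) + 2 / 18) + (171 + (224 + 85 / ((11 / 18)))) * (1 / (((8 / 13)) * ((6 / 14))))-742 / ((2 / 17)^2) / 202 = 982276619 / 559944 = 1754.24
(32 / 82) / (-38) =-8 / 779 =-0.01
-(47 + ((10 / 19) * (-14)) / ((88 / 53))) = -42.56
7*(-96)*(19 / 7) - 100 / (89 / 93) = -171636 / 89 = -1928.49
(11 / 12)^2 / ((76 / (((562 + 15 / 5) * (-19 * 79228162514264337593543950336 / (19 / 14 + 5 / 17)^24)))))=-92337985873522853575442030923008721167075823576167461502719583886897906176842062480015360 / 1658302358660960276209533984925331156446924438850701537752254409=-55682237555329524810882860.00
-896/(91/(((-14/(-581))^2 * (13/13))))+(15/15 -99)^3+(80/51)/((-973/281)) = -941192.46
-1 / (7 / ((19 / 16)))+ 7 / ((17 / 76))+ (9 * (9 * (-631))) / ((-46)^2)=7020233 / 1007216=6.97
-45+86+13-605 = -551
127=127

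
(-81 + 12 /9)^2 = 57121 /9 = 6346.78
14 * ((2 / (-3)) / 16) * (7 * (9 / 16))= -147 / 64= -2.30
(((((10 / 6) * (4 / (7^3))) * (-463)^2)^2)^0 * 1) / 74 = 1 / 74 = 0.01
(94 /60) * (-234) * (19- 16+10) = -23829 /5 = -4765.80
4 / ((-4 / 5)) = -5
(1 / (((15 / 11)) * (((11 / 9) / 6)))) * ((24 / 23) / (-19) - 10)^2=347530248 / 954845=363.97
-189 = -189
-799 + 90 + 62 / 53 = -37515 / 53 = -707.83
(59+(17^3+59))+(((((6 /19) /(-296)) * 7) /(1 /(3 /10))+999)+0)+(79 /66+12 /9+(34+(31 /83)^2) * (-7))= 37036532421109 /6392716440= 5793.55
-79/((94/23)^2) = -41791/8836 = -4.73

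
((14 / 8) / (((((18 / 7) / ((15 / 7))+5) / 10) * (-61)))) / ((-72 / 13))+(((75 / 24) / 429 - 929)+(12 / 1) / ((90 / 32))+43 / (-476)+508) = -416.81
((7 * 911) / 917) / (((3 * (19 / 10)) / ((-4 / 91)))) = -36440 / 679497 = -0.05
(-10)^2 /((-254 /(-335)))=16750 /127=131.89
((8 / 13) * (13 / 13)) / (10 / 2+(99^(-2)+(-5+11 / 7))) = 274428 / 700817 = 0.39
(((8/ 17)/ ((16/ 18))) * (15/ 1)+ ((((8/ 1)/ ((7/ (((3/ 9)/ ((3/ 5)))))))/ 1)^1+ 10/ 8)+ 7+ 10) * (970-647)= 2183537/ 252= 8664.83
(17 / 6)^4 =83521 / 1296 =64.45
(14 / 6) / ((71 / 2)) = 14 / 213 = 0.07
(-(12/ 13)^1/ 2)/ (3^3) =-2/ 117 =-0.02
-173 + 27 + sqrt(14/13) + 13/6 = -863/6 + sqrt(182)/13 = -142.80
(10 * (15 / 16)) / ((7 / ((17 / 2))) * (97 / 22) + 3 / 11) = 2805 / 1168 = 2.40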